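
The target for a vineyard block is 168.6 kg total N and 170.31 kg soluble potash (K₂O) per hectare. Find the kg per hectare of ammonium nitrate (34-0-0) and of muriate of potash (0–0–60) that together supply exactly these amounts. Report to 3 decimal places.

With a, b = kg per hectare of ammonium nitrate and muriate of potash:
N: 0.34·a + 0·b = 168.6
K₂O: 0·a + 0.6·b = 170.31
Solving simultaneously: a = 495.8824, b = 283.85.

495.882 kg ammonium nitrate, 283.850 kg muriate of potash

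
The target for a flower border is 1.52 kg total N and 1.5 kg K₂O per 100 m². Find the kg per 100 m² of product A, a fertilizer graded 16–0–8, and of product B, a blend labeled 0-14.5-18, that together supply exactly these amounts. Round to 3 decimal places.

Per-100 m² balance (a = product A, b = product B):
N: 0.16·a + 0·b = 1.52
K₂O: 0.08·a + 0.18·b = 1.5
Solving simultaneously: a = 9.5, b = 4.11111.

9.500 kg product A, 4.111 kg product B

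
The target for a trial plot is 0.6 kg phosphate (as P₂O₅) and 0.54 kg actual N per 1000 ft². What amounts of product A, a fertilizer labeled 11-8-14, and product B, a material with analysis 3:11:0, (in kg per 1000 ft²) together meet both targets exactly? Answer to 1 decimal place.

With a, b = kg per 1000 ft² of product A and product B:
P₂O₅: 0.08·a + 0.11·b = 0.6
N: 0.11·a + 0.03·b = 0.54
Eliminate a: (row1) − 0.08/0.11·(row2) → 0.0881818·b = 0.207273, so b = 2.35052.
Back-substitute: a = (0.6 − 0.11·2.35052) / 0.08 = 4.26804.

4.3 kg product A, 2.4 kg product B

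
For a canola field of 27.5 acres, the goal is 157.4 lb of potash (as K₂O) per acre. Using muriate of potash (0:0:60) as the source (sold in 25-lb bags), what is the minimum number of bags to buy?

289 bags

Product per acre = 157.4 / 60% = 262.333 lb.
Total product = 262.333 × 27.5 = 7214.17 lb.
Bags = ⌈7214.17 / 25⌉ = 289.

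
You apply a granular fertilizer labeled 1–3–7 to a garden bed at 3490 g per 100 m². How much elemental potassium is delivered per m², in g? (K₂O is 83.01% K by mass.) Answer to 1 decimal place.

2.0 g K per sq m

K₂O per 100 m² = 3490 × 7% = 244.3 g.
Elemental K = 244.3 × 0.8301 = 202.793 g per 100 m².
Convert to per m²: 202.793 × 0.01 = 2.02793 g.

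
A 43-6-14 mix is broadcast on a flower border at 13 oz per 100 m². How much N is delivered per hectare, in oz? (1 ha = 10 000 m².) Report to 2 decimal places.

nitrogen per 100 m² = 13 × 43% = 5.59 oz.
Convert to per hectare: 5.59 × 100 = 559 oz.

559.00 oz N per hectare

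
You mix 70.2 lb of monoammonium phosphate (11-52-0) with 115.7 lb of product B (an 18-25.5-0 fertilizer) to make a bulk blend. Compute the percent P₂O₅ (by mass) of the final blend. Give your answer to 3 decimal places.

Total mass = 70.2 + 115.7 = 185.9 lb.
P₂O₅ mass = 52%×70.2 + 25.5%×115.7 = 66.0075 lb.
% P₂O₅ = 66.0075 / 185.9 = 35.50699%.

35.507% P₂O₅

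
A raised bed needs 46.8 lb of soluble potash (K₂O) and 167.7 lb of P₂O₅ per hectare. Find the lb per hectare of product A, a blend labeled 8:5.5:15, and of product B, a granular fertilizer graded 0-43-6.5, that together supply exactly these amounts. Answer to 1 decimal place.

Let a = lb of product A, b = lb of product B (per hectare).
K₂O: 0.15·a + 0.065·b = 46.8
P₂O₅: 0.055·a + 0.43·b = 167.7
From row1: a = (46.8 − 0.065·b) / 0.15.
Into row2: 0.055·(46.8 − 0.065·b)/0.15 + 0.43·b = 167.7 → b = 370.636, a = 151.391.

151.4 lb product A, 370.6 lb product B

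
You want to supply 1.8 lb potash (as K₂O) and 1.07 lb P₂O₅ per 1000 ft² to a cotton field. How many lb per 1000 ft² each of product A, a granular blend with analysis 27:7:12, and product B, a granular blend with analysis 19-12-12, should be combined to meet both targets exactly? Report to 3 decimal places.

14.600 lb product A, 0.400 lb product B

Let a = lb of product A, b = lb of product B (per 1000 ft²).
K₂O: 0.12·a + 0.12·b = 1.8
P₂O₅: 0.07·a + 0.12·b = 1.07
From row1: a = (1.8 − 0.12·b) / 0.12.
Into row2: 0.07·(1.8 − 0.12·b)/0.12 + 0.12·b = 1.07 → b = 0.4, a = 14.6.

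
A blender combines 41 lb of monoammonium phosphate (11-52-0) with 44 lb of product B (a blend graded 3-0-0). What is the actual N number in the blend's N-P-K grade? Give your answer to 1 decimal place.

Total mass = 41 + 44 = 85 lb.
N mass = 11%×41 + 3%×44 = 5.83 lb.
% N = 5.83 / 85 = 6.85882%.

6.9% N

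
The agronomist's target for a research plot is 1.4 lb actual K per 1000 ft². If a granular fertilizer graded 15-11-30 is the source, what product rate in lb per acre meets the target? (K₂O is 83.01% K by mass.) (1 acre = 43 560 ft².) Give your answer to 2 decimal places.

244.89 lb of product per acre

As K₂O: 1.4 / 0.8301 = 1.68654 lb per 1000 ft².
Product per 1000 ft² = 1.68654 / 30% = 5.62181 lb.
Convert to per acre: 5.62181 × 43.56 = 244.886 lb.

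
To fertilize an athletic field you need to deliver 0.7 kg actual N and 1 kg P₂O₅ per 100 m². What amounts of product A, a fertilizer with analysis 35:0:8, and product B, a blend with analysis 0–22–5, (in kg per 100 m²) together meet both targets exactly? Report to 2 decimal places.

2.00 kg product A, 4.55 kg product B

Per-100 m² balance (a = product A, b = product B):
N: 0.35·a + 0·b = 0.7
P₂O₅: 0·a + 0.22·b = 1
Solving simultaneously: a = 2, b = 4.54545.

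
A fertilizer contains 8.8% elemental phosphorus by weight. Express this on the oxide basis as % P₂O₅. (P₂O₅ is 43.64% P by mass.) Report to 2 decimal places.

20.16% P₂O₅

%P₂O₅ = 8.8 / 0.4364 = 20.16499%.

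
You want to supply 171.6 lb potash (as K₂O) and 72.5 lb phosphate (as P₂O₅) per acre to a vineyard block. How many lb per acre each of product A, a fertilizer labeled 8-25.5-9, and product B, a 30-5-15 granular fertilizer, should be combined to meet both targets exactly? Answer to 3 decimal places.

Per-acre balance (a = product A, b = product B):
K₂O: 0.09·a + 0.15·b = 171.6
P₂O₅: 0.255·a + 0.05·b = 72.5
Eliminate b: (row1) − 0.15/0.05·(row2) → -0.675·a = -45.9, so a = 68.
Then b = (72.5 − 0.255·68) / 0.05 = 1103.2.

68.000 lb product A, 1103.200 lb product B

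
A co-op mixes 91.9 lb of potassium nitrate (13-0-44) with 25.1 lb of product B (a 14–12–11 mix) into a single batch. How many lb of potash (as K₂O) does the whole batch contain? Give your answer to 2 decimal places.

43.20 lb K₂O

K₂O mass = 44%×91.9 + 11%×25.1 = 43.197 lb.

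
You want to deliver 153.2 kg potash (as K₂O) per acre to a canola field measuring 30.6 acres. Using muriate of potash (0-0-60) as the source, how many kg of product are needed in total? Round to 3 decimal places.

7813.200 kg

Product per acre = 153.2 / 60% = 255.333 kg.
Total product = 255.333 × 30.6 = 7813.2 kg.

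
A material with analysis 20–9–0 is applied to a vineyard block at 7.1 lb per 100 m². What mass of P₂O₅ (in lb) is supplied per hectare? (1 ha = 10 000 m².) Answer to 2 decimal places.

63.90 lb P₂O₅ per hectare

P₂O₅ per 100 m² = 7.1 × 9% = 0.639 lb.
Convert to per hectare: 0.639 × 100 = 63.9 lb.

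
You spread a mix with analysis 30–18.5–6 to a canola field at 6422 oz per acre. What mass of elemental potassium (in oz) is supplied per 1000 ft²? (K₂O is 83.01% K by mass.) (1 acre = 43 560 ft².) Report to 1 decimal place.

7.3 oz K per thousand sq ft

K₂O per acre = 6422 × 6% = 385.32 oz.
Elemental K = 385.32 × 0.8301 = 319.854 oz per acre.
Convert to per 1000 ft²: 319.854 × 0.0229568 = 7.34284 oz.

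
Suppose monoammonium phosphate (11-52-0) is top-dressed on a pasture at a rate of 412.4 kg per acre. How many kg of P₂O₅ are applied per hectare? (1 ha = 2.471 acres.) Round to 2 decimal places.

529.90 kg P₂O₅ per hectare

P₂O₅ per acre = 412.4 × 52% = 214.448 kg.
Convert to per hectare: 214.448 × 2.471 = 529.901 kg.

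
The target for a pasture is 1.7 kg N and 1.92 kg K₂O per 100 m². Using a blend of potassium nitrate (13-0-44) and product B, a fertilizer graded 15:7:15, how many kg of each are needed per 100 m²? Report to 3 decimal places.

0.710 kg potassium nitrate, 10.718 kg product B

Let a = kg of potassium nitrate, b = kg of product B (per 100 m²).
N: 0.13·a + 0.15·b = 1.7
K₂O: 0.44·a + 0.15·b = 1.92
Solving simultaneously: a = 0.709677, b = 10.7183.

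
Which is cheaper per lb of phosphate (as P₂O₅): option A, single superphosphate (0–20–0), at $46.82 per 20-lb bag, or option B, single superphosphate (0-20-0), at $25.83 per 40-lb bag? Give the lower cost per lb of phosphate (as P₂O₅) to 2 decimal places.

$3.23 per lb P₂O₅ (option B)

option A: P₂O₅ per bag = 20 × 20% = 4 lb; cost = 46.82 / 4 = $11.7050/lb P₂O₅.
option B: P₂O₅ per bag = 40 × 20% = 8 lb; cost = 25.83 / 8 = $3.2287/lb P₂O₅.
option B is cheaper.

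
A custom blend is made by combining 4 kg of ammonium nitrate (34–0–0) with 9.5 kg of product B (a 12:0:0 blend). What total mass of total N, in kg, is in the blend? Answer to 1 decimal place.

N mass = 34%×4 + 12%×9.5 = 2.5 kg.

2.5 kg N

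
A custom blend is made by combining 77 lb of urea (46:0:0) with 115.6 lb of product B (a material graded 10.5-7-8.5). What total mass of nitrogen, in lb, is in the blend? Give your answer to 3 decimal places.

47.558 lb N

N mass = 46%×77 + 10.5%×115.6 = 47.558 lb.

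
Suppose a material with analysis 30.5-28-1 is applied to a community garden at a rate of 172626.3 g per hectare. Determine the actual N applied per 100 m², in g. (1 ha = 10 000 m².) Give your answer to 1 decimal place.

nitrogen per hectare = 172626.3 × 30.5% = 52651 g.
Convert to per 100 m²: 52651 × 0.01 = 526.51 g.

526.5 g N per hundred sq m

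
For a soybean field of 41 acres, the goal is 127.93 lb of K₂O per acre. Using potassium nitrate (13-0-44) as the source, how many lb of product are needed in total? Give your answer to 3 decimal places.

11920.750 lb

Product per acre = 127.93 / 44% = 290.75 lb.
Total product = 290.75 × 41 = 11920.75 lb.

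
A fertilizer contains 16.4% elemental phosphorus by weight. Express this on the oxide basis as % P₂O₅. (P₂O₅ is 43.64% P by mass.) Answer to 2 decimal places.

37.58% P₂O₅

%P₂O₅ = 16.4 / 0.4364 = 37.5802%.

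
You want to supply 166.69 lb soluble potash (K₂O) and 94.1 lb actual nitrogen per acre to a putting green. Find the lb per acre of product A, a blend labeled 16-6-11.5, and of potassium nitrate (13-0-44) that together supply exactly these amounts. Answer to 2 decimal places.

355.89 lb product A, 285.82 lb potassium nitrate

Let a = lb of product A, b = lb of potassium nitrate (per acre).
K₂O: 0.115·a + 0.44·b = 166.69
N: 0.16·a + 0.13·b = 94.1
Eliminate b: (row1) − 0.44/0.13·(row2) → -0.426538·a = -151.802, so a = 355.894.
Then b = (94.1 − 0.16·355.894) / 0.13 = 285.823.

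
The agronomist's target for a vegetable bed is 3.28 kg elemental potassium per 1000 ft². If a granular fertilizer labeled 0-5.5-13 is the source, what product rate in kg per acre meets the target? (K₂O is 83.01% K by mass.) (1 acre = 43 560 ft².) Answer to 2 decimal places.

1324.00 kg of product per acre

As K₂O: 3.28 / 0.8301 = 3.95133 kg per 1000 ft².
Product per 1000 ft² = 3.95133 / 13% = 30.3949 kg.
Convert to per acre: 30.3949 × 43.56 = 1323.9999 kg.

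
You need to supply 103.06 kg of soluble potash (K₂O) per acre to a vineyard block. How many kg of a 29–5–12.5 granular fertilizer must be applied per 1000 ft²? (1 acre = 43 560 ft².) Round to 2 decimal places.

18.93 kg of product per thousand sq ft

Product per acre = 103.06 / 12.5% = 824.48 kg.
Convert to per 1000 ft²: 824.48 × 0.0229568 = 18.9275 kg.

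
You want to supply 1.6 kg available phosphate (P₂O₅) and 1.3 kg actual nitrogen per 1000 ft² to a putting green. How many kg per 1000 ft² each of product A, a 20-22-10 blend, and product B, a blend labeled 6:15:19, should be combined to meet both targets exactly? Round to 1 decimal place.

5.9 kg product A, 2.0 kg product B

Let a = kg of product A, b = kg of product B (per 1000 ft²).
P₂O₅: 0.22·a + 0.15·b = 1.6
N: 0.2·a + 0.06·b = 1.3
From row1: a = (1.6 − 0.15·b) / 0.22.
Into row2: 0.2·(1.6 − 0.15·b)/0.22 + 0.06·b = 1.3 → b = 2.02381, a = 5.89286.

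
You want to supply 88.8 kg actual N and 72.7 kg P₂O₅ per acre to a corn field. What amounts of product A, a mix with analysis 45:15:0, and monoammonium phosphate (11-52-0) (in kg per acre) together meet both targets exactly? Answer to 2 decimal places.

Let a = kg of product A, b = kg of monoammonium phosphate (per acre).
N: 0.45·a + 0.11·b = 88.8
P₂O₅: 0.15·a + 0.52·b = 72.7
From row1: a = (88.8 − 0.11·b) / 0.45.
Into row2: 0.15·(88.8 − 0.11·b)/0.45 + 0.52·b = 72.7 → b = 89.1724, a = 175.536.

175.54 kg product A, 89.17 kg monoammonium phosphate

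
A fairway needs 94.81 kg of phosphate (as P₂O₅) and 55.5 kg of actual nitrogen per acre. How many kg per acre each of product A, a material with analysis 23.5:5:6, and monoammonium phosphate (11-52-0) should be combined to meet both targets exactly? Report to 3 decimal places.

157.934 kg product A, 167.141 kg monoammonium phosphate

Let a = kg of product A, b = kg of monoammonium phosphate (per acre).
P₂O₅: 0.05·a + 0.52·b = 94.81
N: 0.235·a + 0.11·b = 55.5
From row1: a = (94.81 − 0.52·b) / 0.05.
Into row2: 0.235·(94.81 − 0.52·b)/0.05 + 0.11·b = 55.5 → b = 167.14096, a = 157.93402.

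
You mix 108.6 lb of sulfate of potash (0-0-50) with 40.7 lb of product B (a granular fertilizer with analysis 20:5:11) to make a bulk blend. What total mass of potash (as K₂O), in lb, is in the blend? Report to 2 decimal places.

58.78 lb K₂O

K₂O mass = 50%×108.6 + 11%×40.7 = 58.777 lb.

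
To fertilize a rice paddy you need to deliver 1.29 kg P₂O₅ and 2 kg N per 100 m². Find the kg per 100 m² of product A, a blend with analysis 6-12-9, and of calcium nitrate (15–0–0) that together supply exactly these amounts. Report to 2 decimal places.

Let a = kg of product A, b = kg of calcium nitrate (per 100 m²).
P₂O₅: 0.12·a + 0·b = 1.29
N: 0.06·a + 0.15·b = 2
From row1: a = (1.29 − 0·b) / 0.12.
Into row2: 0.06·(1.29 − 0·b)/0.12 + 0.15·b = 2 → b = 9.03333, a = 10.75.

10.75 kg product A, 9.03 kg calcium nitrate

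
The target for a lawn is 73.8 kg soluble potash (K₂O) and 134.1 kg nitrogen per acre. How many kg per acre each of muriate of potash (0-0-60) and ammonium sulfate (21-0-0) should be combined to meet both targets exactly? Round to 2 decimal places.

Let a = kg of muriate of potash, b = kg of ammonium sulfate (per acre).
K₂O: 0.6·a + 0·b = 73.8
N: 0·a + 0.21·b = 134.1
Solving simultaneously: a = 123, b = 638.571.

123.00 kg muriate of potash, 638.57 kg ammonium sulfate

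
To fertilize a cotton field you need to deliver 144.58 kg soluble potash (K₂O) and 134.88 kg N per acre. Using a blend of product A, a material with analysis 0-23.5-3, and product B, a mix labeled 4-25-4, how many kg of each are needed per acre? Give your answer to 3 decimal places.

323.333 kg product A, 3372.000 kg product B

Per-acre balance (a = product A, b = product B):
K₂O: 0.03·a + 0.04·b = 144.58
N: 0·a + 0.04·b = 134.88
Solving simultaneously: a = 323.3333, b = 3372.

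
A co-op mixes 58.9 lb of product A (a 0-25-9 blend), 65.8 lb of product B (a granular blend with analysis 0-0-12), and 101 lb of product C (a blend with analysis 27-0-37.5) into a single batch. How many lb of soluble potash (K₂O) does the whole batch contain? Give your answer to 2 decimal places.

51.07 lb K₂O

K₂O mass = 9%×58.9 + 12%×65.8 + 37.5%×101 = 51.072 lb.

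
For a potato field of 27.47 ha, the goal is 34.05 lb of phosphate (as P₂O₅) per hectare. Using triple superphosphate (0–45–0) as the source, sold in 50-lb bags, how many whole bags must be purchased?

42 bags

Product per hectare = 34.05 / 45% = 75.6667 lb.
Total product = 75.6667 × 27.47 = 2078.56 lb.
Bags = ⌈2078.56 / 50⌉ = 42.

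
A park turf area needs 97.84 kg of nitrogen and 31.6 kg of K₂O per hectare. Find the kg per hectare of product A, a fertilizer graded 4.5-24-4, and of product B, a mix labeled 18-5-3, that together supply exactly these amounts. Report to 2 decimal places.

470.56 kg product A, 425.91 kg product B

Let a = kg of product A, b = kg of product B (per hectare).
N: 0.045·a + 0.18·b = 97.84
K₂O: 0.04·a + 0.03·b = 31.6
From row1: a = (97.84 − 0.18·b) / 0.045.
Into row2: 0.04·(97.84 − 0.18·b)/0.045 + 0.03·b = 31.6 → b = 425.9145, a = 470.564.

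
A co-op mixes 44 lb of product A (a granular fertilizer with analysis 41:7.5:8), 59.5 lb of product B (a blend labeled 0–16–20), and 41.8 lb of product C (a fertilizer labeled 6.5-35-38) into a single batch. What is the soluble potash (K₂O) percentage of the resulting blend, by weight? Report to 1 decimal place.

21.5% K₂O

Total mass = 44 + 59.5 + 41.8 = 145.3 lb.
K₂O mass = 8%×44 + 20%×59.5 + 38%×41.8 = 31.304 lb.
% K₂O = 31.304 / 145.3 = 21.5444%.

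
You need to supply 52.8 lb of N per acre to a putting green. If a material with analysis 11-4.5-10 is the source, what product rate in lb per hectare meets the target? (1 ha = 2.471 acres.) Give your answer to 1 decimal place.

Product per acre = 52.8 / 11% = 480 lb.
Convert to per hectare: 480 × 2.471 = 1186.08 lb.

1186.1 lb of product per hectare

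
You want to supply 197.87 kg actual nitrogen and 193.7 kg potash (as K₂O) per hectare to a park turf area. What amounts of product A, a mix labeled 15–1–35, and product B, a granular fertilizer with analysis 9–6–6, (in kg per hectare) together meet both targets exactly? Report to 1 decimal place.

247.1 kg product A, 1786.6 kg product B

Per-hectare balance (a = product A, b = product B):
N: 0.15·a + 0.09·b = 197.87
K₂O: 0.35·a + 0.06·b = 193.7
Eliminate a: (row1) − 0.15/0.35·(row2) → 0.0642857·b = 114.856, so b = 1786.64.
Back-substitute: a = (197.87 − 0.09·1786.64) / 0.15 = 247.147.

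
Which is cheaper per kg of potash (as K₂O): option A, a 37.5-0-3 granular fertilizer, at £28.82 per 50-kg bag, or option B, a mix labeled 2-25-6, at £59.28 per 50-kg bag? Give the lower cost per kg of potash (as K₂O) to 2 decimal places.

£19.21 per kg K₂O (option A)

option A: K₂O per bag = 50 × 3% = 1.5 kg; cost = 28.82 / 1.5 = £19.2133/kg K₂O.
option B: K₂O per bag = 50 × 6% = 3 kg; cost = 59.28 / 3 = £19.7600/kg K₂O.
option A is cheaper.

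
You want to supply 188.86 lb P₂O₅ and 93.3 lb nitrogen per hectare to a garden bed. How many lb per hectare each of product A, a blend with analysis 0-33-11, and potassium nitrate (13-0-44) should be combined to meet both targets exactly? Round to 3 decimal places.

With a, b = lb per hectare of product A and potassium nitrate:
P₂O₅: 0.33·a + 0·b = 188.86
N: 0·a + 0.13·b = 93.3
Solving simultaneously: a = 572.30303, b = 717.6923.

572.303 lb product A, 717.692 lb potassium nitrate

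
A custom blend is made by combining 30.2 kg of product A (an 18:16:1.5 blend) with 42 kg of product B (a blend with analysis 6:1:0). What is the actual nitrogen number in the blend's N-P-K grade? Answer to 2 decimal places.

11.02% N

Total mass = 30.2 + 42 = 72.2 kg.
N mass = 18%×30.2 + 6%×42 = 7.956 kg.
% N = 7.956 / 72.2 = 11.0194%.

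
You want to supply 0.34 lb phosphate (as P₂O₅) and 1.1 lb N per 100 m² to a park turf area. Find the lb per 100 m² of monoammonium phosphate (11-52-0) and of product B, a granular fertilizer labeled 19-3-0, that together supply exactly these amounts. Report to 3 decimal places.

Per-100 m² balance (a = monoammonium phosphate, b = product B):
P₂O₅: 0.52·a + 0.03·b = 0.34
N: 0.11·a + 0.19·b = 1.1
Eliminate a: (row1) − 0.52/0.11·(row2) → -0.868182·b = -4.86, so b = 5.59791.
Back-substitute: a = (0.34 − 0.03·5.59791) / 0.52 = 0.33089.

0.331 lb monoammonium phosphate, 5.598 lb product B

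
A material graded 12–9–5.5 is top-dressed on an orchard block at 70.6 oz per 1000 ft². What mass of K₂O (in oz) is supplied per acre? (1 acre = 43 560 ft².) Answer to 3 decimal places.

K₂O per 1000 ft² = 70.6 × 5.5% = 3.883 oz.
Convert to per acre: 3.883 × 43.56 = 169.14348 oz.

169.143 oz K₂O per acre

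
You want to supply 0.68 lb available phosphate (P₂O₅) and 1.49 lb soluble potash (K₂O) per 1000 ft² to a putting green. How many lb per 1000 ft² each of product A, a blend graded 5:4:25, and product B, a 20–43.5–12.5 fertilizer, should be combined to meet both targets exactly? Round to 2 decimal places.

5.43 lb product A, 1.06 lb product B

Let a = lb of product A, b = lb of product B (per 1000 ft²).
P₂O₅: 0.04·a + 0.435·b = 0.68
K₂O: 0.25·a + 0.125·b = 1.49
From row1: a = (0.68 − 0.435·b) / 0.04.
Into row2: 0.25·(0.68 − 0.435·b)/0.04 + 0.125·b = 1.49 → b = 1.0641, a = 5.42795.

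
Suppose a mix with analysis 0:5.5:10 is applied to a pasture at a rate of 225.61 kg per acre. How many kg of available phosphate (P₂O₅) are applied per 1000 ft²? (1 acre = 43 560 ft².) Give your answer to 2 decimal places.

P₂O₅ per acre = 225.61 × 5.5% = 12.4085 kg.
Convert to per 1000 ft²: 12.4085 × 0.0229568 = 0.284861 kg.

0.28 kg P₂O₅ per thousand sq ft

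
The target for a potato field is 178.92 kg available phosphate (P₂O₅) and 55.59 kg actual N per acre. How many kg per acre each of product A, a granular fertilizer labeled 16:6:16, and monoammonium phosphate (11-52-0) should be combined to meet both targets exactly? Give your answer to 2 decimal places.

Let a = kg of product A, b = kg of monoammonium phosphate (per acre).
P₂O₅: 0.06·a + 0.52·b = 178.92
N: 0.16·a + 0.11·b = 55.59
Solving simultaneously: a = 120.439, b = 330.1802.

120.44 kg product A, 330.18 kg monoammonium phosphate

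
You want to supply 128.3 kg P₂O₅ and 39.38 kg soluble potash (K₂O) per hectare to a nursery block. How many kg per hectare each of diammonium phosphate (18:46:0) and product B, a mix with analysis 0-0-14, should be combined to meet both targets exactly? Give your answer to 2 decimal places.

Per-hectare balance (a = diammonium phosphate, b = product B):
P₂O₅: 0.46·a + 0·b = 128.3
K₂O: 0·a + 0.14·b = 39.38
Solving simultaneously: a = 278.913, b = 281.286.

278.91 kg diammonium phosphate, 281.29 kg product B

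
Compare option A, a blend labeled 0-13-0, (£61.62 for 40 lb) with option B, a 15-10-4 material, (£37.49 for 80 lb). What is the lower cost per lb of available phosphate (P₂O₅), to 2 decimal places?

option A: P₂O₅ per bag = 40 × 13% = 5.2 lb; cost = 61.62 / 5.2 = £11.8500/lb P₂O₅.
option B: P₂O₅ per bag = 80 × 10% = 8 lb; cost = 37.49 / 8 = £4.6863/lb P₂O₅.
option B is cheaper.

£4.69 per lb P₂O₅ (option B)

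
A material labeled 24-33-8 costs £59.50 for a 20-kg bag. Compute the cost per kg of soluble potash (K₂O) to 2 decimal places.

£37.19 per kg K₂O

K₂O in bag = 20 × 8% = 1.6 kg.
Cost per kg K₂O = £59.50 / 1.6 = £37.1875.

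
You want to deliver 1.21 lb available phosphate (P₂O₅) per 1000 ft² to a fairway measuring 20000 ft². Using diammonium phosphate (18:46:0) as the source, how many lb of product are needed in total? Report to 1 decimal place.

Product per 1000 ft² = 1.21 / 46% = 2.63043 lb.
Total product = 2.63043 × 20000 / 1000 = 52.6087 lb.

52.6 lb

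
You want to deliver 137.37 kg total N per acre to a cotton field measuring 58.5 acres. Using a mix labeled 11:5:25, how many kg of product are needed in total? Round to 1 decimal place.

Product per acre = 137.37 / 11% = 1248.82 kg.
Total product = 1248.82 × 58.5 = 73055.86 kg.

73055.9 kg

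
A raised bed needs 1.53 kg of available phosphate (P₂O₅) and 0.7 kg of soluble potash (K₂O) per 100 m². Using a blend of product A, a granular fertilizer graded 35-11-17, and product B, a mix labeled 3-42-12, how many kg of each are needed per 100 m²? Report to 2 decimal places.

1.90 kg product A, 3.15 kg product B

With a, b = kg per 100 m² of product A and product B:
P₂O₅: 0.11·a + 0.42·b = 1.53
K₂O: 0.17·a + 0.12·b = 0.7
Eliminate a: (row1) − 0.11/0.17·(row2) → 0.342353·b = 1.07706, so b = 3.14605.
Back-substitute: a = (1.53 − 0.42·3.14605) / 0.11 = 1.89691.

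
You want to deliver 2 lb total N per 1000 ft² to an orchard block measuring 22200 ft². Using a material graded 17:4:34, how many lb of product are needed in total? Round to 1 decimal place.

Product per 1000 ft² = 2 / 17% = 11.7647 lb.
Total product = 11.7647 × 22200 / 1000 = 261.176 lb.

261.2 lb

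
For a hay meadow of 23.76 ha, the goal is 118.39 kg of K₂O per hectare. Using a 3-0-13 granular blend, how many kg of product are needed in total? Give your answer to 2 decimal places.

Product per hectare = 118.39 / 13% = 910.692 kg.
Total product = 910.692 × 23.76 = 21638.049 kg.

21638.05 kg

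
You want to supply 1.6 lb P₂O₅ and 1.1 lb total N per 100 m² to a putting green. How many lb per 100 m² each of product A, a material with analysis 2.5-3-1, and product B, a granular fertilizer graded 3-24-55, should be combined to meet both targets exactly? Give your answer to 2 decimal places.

42.35 lb product A, 1.37 lb product B

Per-100 m² balance (a = product A, b = product B):
P₂O₅: 0.03·a + 0.24·b = 1.6
N: 0.025·a + 0.03·b = 1.1
Eliminate b: (row1) − 0.24/0.03·(row2) → -0.17·a = -7.2, so a = 42.3529.
Then b = (1.1 − 0.025·42.3529) / 0.03 = 1.37255.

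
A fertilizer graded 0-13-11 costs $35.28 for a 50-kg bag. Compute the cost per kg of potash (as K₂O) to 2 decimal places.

K₂O in bag = 50 × 11% = 5.5 kg.
Cost per kg K₂O = $35.28 / 5.5 = $6.4145.

$6.41 per kg K₂O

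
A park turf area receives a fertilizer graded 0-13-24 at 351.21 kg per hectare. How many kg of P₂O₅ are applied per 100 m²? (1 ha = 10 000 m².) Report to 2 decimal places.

P₂O₅ per hectare = 351.21 × 13% = 45.6573 kg.
Convert to per 100 m²: 45.6573 × 0.01 = 0.456573 kg.

0.46 kg P₂O₅ per hundred sq m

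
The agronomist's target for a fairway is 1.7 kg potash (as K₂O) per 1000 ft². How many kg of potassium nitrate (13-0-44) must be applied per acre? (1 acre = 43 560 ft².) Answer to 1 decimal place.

168.3 kg of product per acre

Product per 1000 ft² = 1.7 / 44% = 3.86364 kg.
Convert to per acre: 3.86364 × 43.56 = 168.3 kg.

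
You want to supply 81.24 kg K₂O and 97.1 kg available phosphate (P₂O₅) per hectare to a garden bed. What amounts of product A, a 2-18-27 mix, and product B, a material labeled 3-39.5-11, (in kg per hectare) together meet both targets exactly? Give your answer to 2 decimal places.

246.50 kg product A, 133.49 kg product B

Per-hectare balance (a = product A, b = product B):
K₂O: 0.27·a + 0.11·b = 81.24
P₂O₅: 0.18·a + 0.395·b = 97.1
Solving simultaneously: a = 246.503, b = 133.492.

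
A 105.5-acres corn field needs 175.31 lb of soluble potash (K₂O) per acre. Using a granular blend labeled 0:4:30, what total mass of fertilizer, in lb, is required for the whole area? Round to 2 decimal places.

Product per acre = 175.31 / 30% = 584.367 lb.
Total product = 584.367 × 105.5 = 61650.683 lb.

61650.68 lb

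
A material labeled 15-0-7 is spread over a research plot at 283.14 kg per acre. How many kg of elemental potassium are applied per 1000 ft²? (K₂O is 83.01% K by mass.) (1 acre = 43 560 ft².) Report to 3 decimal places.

0.378 kg K per thousand sq ft

K₂O per acre = 283.14 × 7% = 19.8198 kg.
Elemental K = 19.8198 × 0.8301 = 16.4524 kg per acre.
Convert to per 1000 ft²: 16.4524 × 0.0229568 = 0.377696 kg.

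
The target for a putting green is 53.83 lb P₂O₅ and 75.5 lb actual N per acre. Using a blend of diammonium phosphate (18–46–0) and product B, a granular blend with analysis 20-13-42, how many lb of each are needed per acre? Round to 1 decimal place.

13.9 lb diammonium phosphate, 365.0 lb product B

With a, b = lb per acre of diammonium phosphate and product B:
P₂O₅: 0.46·a + 0.13·b = 53.83
N: 0.18·a + 0.2·b = 75.5
From row1: a = (53.83 − 0.13·b) / 0.46.
Into row2: 0.18·(53.83 − 0.13·b)/0.46 + 0.2·b = 75.5 → b = 365.023, a = 13.863.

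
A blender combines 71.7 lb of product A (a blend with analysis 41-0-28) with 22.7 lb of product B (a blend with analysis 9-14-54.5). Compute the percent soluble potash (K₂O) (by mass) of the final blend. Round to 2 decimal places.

34.37% K₂O

Total mass = 71.7 + 22.7 = 94.4 lb.
K₂O mass = 28%×71.7 + 54.5%×22.7 = 32.4475 lb.
% K₂O = 32.4475 / 94.4 = 34.3724%.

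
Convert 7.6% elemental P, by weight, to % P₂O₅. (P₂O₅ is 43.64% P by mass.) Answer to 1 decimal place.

17.4% P₂O₅

%P₂O₅ = 7.6 / 0.4364 = 17.4152%.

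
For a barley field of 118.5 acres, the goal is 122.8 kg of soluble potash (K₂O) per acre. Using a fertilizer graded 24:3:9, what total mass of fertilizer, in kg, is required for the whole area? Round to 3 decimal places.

Product per acre = 122.8 / 9% = 1364.44 kg.
Total product = 1364.44 × 118.5 = 161686.6667 kg.

161686.667 kg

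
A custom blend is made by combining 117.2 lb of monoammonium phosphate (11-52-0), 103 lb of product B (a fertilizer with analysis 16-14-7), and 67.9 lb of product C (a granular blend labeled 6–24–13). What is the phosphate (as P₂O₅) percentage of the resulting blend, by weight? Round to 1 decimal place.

Total mass = 117.2 + 103 + 67.9 = 288.1 lb.
P₂O₅ mass = 52%×117.2 + 14%×103 + 24%×67.9 = 91.66 lb.
% P₂O₅ = 91.66 / 288.1 = 31.8153%.

31.8% P₂O₅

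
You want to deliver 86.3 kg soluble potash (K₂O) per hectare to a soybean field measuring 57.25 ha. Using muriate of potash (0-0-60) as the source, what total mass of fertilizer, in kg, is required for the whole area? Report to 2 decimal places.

Product per hectare = 86.3 / 60% = 143.833 kg.
Total product = 143.833 × 57.25 = 8234.458 kg.

8234.46 kg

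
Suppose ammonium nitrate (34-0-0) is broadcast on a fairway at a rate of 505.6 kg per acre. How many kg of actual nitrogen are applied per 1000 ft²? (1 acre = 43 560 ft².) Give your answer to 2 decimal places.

3.95 kg N per thousand sq ft

nitrogen per acre = 505.6 × 34% = 171.904 kg.
Convert to per 1000 ft²: 171.904 × 0.0229568 = 3.94637 kg.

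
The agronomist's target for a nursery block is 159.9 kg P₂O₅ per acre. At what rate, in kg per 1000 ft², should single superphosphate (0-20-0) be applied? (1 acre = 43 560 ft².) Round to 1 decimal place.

18.4 kg of product per thousand sq ft

Product per acre = 159.9 / 20% = 799.5 kg.
Convert to per 1000 ft²: 799.5 × 0.0229568 = 18.354 kg.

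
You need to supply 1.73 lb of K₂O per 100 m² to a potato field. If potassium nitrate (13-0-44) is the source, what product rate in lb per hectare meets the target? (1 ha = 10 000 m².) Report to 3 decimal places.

Product per 100 m² = 1.73 / 44% = 3.93182 lb.
Convert to per hectare: 3.93182 × 100 = 393.1818 lb.

393.182 lb of product per hectare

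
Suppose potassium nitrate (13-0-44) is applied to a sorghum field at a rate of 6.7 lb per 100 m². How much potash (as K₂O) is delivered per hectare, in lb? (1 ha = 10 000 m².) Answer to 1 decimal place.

294.8 lb K₂O per hectare

K₂O per 100 m² = 6.7 × 44% = 2.948 lb.
Convert to per hectare: 2.948 × 100 = 294.8 lb.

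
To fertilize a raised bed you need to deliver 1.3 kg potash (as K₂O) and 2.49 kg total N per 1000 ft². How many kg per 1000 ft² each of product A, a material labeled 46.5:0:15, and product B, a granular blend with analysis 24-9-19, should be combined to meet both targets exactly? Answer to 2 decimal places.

3.08 kg product A, 4.41 kg product B

With a, b = kg per 1000 ft² of product A and product B:
K₂O: 0.15·a + 0.19·b = 1.3
N: 0.465·a + 0.24·b = 2.49
From row1: a = (1.3 − 0.19·b) / 0.15.
Into row2: 0.465·(1.3 − 0.19·b)/0.15 + 0.24·b = 2.49 → b = 4.41261, a = 3.07736.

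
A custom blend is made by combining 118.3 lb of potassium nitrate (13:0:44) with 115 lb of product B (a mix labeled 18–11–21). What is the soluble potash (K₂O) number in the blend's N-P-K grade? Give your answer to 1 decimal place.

Total mass = 118.3 + 115 = 233.3 lb.
K₂O mass = 44%×118.3 + 21%×115 = 76.202 lb.
% K₂O = 76.202 / 233.3 = 32.6627%.

32.7% K₂O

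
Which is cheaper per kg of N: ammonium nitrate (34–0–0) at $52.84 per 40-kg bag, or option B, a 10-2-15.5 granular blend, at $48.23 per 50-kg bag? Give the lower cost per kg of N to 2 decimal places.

$3.89 per kg N (ammonium nitrate)

ammonium nitrate: N per bag = 40 × 34% = 13.6 kg; cost = 52.84 / 13.6 = $3.8853/kg N.
option B: N per bag = 50 × 10% = 5 kg; cost = 48.23 / 5 = $9.6460/kg N.
ammonium nitrate is cheaper.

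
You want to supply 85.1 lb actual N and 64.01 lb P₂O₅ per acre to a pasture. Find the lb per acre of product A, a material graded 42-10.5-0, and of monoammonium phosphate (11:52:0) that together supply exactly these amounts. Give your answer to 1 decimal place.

179.9 lb product A, 86.8 lb monoammonium phosphate

Per-acre balance (a = product A, b = monoammonium phosphate):
N: 0.42·a + 0.11·b = 85.1
P₂O₅: 0.105·a + 0.52·b = 64.01
From row1: a = (85.1 − 0.11·b) / 0.42.
Into row2: 0.105·(85.1 − 0.11·b)/0.42 + 0.52·b = 64.01 → b = 86.7716, a = 179.893.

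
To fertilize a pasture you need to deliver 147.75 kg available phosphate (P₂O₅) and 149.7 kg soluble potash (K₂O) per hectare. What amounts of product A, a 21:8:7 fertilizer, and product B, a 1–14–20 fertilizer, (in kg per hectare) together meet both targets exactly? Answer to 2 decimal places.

With a, b = kg per hectare of product A and product B:
P₂O₅: 0.08·a + 0.14·b = 147.75
K₂O: 0.07·a + 0.2·b = 149.7
Eliminate b: (row1) − 0.14/0.2·(row2) → 0.031·a = 42.96, so a = 1385.806.
Then b = (149.7 − 0.07·1385.806) / 0.2 = 263.468.

1385.81 kg product A, 263.47 kg product B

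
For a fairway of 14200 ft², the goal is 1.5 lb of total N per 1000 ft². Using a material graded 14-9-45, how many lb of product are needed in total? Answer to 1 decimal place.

152.1 lb

Product per 1000 ft² = 1.5 / 14% = 10.7143 lb.
Total product = 10.7143 × 14200 / 1000 = 152.143 lb.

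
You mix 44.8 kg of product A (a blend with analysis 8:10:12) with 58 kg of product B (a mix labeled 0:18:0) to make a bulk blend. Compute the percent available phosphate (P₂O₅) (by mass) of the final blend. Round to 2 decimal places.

Total mass = 44.8 + 58 = 102.8 kg.
P₂O₅ mass = 10%×44.8 + 18%×58 = 14.92 kg.
% P₂O₅ = 14.92 / 102.8 = 14.5136%.

14.51% P₂O₅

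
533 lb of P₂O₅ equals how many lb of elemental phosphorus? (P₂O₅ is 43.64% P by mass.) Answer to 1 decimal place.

232.6 lb P

P = 533 × 0.4364 = 232.601 lb.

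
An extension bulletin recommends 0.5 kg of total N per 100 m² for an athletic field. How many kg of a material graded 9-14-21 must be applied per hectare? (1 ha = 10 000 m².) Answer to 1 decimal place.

Product per 100 m² = 0.5 / 9% = 5.55556 kg.
Convert to per hectare: 5.55556 × 100 = 555.556 kg.

555.6 kg of product per hectare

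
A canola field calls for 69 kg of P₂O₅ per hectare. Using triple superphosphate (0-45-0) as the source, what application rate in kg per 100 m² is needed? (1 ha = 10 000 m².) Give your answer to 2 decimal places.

Product per hectare = 69 / 45% = 153.333 kg.
Convert to per 100 m²: 153.333 × 0.01 = 1.53333 kg.

1.53 kg of product per hundred sq m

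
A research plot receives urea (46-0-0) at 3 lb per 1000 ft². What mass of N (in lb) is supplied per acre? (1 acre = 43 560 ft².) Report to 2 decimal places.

nitrogen per 1000 ft² = 3 × 46% = 1.38 lb.
Convert to per acre: 1.38 × 43.56 = 60.1128 lb.

60.11 lb N per acre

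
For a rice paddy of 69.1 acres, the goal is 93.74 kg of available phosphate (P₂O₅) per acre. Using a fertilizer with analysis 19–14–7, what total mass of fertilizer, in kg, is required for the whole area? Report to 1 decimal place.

Product per acre = 93.74 / 14% = 669.571 kg.
Total product = 669.571 × 69.1 = 46267.39 kg.

46267.4 kg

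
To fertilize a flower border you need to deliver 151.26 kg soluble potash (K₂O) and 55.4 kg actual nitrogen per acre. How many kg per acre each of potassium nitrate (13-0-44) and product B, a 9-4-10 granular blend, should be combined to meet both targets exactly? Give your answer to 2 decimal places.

303.51 kg potassium nitrate, 177.15 kg product B

Let a = kg of potassium nitrate, b = kg of product B (per acre).
K₂O: 0.44·a + 0.1·b = 151.26
N: 0.13·a + 0.09·b = 55.4
From row1: a = (151.26 − 0.1·b) / 0.44.
Into row2: 0.13·(151.26 − 0.1·b)/0.44 + 0.09·b = 55.4 → b = 177.1504, a = 303.511.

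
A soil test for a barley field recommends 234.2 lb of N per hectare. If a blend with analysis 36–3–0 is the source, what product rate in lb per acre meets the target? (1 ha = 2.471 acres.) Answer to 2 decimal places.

Product per hectare = 234.2 / 36% = 650.556 lb.
Convert to per acre: 650.556 × 0.404694 = 263.276 lb.

263.28 lb of product per acre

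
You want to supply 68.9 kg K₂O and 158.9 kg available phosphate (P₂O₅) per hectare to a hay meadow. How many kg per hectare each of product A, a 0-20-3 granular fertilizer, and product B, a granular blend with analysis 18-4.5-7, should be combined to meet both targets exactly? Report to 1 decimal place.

Let a = kg of product A, b = kg of product B (per hectare).
K₂O: 0.03·a + 0.07·b = 68.9
P₂O₅: 0.2·a + 0.045·b = 158.9
From row1: a = (68.9 − 0.07·b) / 0.03.
Into row2: 0.2·(68.9 − 0.07·b)/0.03 + 0.045·b = 158.9 → b = 712.49, a = 634.19.

634.2 kg product A, 712.5 kg product B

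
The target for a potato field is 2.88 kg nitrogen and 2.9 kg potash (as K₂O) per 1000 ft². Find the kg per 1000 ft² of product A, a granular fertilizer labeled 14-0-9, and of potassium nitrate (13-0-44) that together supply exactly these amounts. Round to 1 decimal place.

17.8 kg product A, 2.9 kg potassium nitrate

With a, b = kg per 1000 ft² of product A and potassium nitrate:
N: 0.14·a + 0.13·b = 2.88
K₂O: 0.09·a + 0.44·b = 2.9
Eliminate b: (row1) − 0.13/0.44·(row2) → 0.113409·a = 2.02318, so a = 17.8397.
Then b = (2.9 − 0.09·17.8397) / 0.44 = 2.94188.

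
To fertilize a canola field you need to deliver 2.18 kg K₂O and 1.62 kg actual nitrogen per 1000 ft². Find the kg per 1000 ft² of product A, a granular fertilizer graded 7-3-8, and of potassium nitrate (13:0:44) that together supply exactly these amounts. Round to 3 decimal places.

21.049 kg product A, 1.127 kg potassium nitrate

Let a = kg of product A, b = kg of potassium nitrate (per 1000 ft²).
K₂O: 0.08·a + 0.44·b = 2.18
N: 0.07·a + 0.13·b = 1.62
Eliminate b: (row1) − 0.44/0.13·(row2) → -0.156923·a = -3.30308, so a = 21.04902.
Then b = (1.62 − 0.07·21.04902) / 0.13 = 1.12745.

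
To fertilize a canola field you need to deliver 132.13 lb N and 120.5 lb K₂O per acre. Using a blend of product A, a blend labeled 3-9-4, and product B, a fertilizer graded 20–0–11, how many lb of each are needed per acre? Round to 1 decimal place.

2035.3 lb product A, 355.4 lb product B

Let a = lb of product A, b = lb of product B (per acre).
N: 0.03·a + 0.2·b = 132.13
K₂O: 0.04·a + 0.11·b = 120.5
Eliminate b: (row1) − 0.2/0.11·(row2) → -0.0427273·a = -86.9609, so a = 2035.26.
Then b = (120.5 − 0.04·2035.26) / 0.11 = 355.362.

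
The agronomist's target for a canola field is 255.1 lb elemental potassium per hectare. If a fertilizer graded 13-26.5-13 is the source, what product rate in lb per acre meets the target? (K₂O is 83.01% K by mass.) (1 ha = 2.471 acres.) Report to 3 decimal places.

956.674 lb of product per acre

As K₂O: 255.1 / 0.8301 = 307.312 lb per hectare.
Product per hectare = 307.312 / 13% = 2363.94 lb.
Convert to per acre: 2363.94 × 0.404694 = 956.6739 lb.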